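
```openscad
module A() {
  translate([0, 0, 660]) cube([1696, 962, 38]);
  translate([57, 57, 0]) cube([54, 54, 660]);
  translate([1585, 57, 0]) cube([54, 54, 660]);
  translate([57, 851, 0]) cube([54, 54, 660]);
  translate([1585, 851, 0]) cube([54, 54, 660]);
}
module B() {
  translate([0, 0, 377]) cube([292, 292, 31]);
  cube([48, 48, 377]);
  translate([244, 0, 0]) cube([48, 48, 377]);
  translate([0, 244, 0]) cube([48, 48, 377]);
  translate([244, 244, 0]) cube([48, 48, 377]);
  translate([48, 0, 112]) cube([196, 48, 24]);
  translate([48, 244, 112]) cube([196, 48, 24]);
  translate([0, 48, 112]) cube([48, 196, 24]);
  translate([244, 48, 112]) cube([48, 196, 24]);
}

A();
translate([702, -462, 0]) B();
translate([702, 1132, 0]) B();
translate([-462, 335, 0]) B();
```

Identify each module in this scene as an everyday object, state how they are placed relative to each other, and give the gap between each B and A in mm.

A is a table. B is a stool. Three stools sit around the table at the −y, +y, −x sides. The gap between each stool and the table is 170 mm.

Each stool's nearest face is 170 mm from the table's bounding box.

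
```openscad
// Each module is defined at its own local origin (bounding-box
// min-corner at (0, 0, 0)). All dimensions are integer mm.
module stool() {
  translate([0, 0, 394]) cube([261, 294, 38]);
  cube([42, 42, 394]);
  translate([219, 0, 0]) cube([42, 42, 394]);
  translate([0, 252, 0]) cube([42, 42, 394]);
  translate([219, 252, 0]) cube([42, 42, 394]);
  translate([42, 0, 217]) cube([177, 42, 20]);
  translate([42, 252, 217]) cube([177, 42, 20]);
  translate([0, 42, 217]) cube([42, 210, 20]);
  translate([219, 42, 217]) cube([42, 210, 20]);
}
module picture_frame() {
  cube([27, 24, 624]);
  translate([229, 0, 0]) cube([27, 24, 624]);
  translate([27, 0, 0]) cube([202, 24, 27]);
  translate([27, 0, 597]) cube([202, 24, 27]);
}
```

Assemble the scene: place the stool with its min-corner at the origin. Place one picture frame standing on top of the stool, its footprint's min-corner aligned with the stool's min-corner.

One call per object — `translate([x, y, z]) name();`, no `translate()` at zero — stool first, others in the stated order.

stool();
translate([0, 0, 432]) picture_frame();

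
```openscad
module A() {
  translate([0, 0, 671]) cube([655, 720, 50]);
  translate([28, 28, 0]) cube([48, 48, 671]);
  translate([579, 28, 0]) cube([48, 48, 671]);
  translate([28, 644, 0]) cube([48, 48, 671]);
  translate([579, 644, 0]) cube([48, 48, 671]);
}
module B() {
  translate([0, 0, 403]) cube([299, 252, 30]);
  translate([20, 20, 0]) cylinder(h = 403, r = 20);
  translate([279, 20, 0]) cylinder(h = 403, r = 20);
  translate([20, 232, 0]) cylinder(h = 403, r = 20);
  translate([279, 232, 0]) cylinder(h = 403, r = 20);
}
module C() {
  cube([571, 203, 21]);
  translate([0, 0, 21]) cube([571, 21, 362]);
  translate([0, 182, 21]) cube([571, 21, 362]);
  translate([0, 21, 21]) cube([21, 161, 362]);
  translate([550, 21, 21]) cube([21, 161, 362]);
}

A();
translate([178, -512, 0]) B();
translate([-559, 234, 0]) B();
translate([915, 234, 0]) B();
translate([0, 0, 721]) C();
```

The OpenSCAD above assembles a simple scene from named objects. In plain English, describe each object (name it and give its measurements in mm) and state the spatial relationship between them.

A is a rectangular dining table. The top is 655×720×50 mm with its upper surface at z = 721 mm. It stands on four 48×48 mm square legs, each inset 28 mm from the nearest pair of top edges, running from the floor to the underside of the top.

B is a four-legged stool. The seat is a 299×252×30 mm slab whose top surface is at z = 433 mm; four round legs, each 40 mm in diameter, run from the floor (z = 0) to the underside of the seat, each leg's axis is inset half a diameter from the nearest pair of seat edges (so the leg's bounding box is flush with the corner).

C is an open storage box with external size 571×203×383 mm and wall thickness 21 mm (the base is also 21 mm thick). The base covers the whole footprint; the four walls stand on the base, with the y-facing walls full-width and the x-facing walls fitting between their inner faces.

Three stools sit around the table at the −y, −x, +x sides. The open box is on top of the table.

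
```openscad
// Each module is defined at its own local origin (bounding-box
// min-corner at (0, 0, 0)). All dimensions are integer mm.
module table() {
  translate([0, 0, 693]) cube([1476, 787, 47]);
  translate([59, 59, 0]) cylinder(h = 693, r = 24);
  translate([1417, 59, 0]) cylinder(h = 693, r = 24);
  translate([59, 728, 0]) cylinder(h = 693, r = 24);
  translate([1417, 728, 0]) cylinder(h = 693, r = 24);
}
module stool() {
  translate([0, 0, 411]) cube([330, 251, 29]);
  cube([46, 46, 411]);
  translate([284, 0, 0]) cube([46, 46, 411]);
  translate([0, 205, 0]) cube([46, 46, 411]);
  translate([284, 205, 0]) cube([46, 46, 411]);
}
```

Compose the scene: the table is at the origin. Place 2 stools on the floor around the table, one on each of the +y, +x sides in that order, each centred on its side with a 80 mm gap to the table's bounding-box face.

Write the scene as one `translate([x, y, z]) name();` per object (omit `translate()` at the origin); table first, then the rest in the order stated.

table();
translate([573, 867, 0]) stool();
translate([1556, 268, 0]) stool();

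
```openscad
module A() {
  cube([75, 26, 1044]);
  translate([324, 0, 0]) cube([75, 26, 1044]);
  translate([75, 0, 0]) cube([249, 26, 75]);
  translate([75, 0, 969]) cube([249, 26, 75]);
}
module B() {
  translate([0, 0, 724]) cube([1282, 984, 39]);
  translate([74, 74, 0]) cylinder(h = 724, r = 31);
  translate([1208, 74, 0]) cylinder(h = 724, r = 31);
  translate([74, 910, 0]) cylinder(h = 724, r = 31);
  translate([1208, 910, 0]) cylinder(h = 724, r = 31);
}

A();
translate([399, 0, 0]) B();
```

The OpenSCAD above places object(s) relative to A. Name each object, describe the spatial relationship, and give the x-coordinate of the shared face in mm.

The picture frame's +x face and the table's −x face are both at x = 399 mm.

A is a picture frame. B is a table. The table is against the picture frame's +x side, with their −y faces flush. The x-coordinate of the shared face is 399 mm.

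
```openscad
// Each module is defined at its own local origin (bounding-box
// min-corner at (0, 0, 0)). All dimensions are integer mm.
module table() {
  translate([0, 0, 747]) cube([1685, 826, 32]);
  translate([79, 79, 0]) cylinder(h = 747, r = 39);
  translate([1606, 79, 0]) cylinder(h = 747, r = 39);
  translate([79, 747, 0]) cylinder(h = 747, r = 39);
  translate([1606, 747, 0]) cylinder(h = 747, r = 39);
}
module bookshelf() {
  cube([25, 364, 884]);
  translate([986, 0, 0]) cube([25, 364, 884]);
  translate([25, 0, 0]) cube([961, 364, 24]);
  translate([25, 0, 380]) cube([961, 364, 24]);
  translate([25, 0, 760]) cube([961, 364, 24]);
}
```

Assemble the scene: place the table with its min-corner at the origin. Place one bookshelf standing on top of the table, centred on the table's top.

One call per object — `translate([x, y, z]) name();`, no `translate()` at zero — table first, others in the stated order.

table();
translate([337, 231, 779]) bookshelf();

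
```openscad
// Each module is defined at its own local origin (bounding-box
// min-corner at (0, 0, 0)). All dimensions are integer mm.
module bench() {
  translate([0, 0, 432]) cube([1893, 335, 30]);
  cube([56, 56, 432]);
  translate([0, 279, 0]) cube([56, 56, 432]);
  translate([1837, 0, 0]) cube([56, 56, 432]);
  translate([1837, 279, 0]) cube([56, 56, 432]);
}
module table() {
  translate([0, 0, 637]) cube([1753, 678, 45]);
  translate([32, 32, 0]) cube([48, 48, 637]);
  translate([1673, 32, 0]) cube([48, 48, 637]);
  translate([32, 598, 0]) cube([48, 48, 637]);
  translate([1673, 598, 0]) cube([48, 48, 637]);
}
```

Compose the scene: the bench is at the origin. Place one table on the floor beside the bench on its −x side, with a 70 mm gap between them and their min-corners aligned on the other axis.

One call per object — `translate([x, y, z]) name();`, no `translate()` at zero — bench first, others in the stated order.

bench();
translate([-1823, 0, 0]) table();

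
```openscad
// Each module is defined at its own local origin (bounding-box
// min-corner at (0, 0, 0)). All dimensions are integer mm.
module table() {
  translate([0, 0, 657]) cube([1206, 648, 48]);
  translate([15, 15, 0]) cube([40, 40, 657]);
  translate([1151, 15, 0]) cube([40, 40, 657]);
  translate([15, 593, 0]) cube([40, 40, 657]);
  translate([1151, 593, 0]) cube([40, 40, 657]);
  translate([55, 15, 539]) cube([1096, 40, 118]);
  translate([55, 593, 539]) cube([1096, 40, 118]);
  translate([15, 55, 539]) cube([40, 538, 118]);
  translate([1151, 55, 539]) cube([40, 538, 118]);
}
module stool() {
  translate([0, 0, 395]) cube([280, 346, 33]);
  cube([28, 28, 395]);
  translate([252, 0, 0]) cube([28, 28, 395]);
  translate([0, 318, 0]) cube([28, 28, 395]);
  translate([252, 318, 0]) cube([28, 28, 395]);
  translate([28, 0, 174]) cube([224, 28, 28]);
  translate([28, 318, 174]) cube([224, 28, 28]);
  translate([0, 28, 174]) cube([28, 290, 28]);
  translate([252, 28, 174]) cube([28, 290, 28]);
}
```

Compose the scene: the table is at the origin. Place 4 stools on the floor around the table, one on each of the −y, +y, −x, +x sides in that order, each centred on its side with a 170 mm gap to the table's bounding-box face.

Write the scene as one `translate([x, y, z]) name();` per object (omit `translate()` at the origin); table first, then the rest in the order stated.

table();
translate([463, -516, 0]) stool();
translate([463, 818, 0]) stool();
translate([-450, 151, 0]) stool();
translate([1376, 151, 0]) stool();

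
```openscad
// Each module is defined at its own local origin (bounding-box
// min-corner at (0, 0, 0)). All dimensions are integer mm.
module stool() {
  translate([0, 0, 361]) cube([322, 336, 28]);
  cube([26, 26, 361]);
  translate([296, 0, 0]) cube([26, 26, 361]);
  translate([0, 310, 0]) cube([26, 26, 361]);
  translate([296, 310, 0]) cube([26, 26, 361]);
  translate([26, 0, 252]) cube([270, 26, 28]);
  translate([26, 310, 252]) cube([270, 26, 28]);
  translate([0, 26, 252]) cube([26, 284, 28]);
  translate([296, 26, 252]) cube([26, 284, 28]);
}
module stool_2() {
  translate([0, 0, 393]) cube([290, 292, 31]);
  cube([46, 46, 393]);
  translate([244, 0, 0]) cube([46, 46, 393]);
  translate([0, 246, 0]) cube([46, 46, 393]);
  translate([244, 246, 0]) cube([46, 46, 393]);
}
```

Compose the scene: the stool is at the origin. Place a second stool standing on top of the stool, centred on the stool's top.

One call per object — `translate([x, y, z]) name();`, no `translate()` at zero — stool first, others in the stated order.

stool();
translate([16, 22, 389]) stool_2();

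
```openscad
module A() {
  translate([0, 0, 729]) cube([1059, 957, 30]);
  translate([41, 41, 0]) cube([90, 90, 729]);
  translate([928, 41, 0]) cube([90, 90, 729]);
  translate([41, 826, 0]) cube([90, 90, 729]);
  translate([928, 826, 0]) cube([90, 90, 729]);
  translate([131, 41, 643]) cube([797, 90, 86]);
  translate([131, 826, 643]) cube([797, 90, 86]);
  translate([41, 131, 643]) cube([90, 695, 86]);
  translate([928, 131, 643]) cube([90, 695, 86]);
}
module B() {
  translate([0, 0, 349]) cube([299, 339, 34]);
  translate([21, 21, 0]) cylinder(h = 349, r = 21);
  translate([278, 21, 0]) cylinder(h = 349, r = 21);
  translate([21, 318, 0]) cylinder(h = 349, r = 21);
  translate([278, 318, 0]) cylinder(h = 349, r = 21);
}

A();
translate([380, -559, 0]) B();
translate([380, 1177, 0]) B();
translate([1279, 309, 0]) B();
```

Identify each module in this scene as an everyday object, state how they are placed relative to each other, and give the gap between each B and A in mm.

Each stool's nearest face is 220 mm from the table's bounding box.

A is a table. B is a stool. Three stools sit around the table at the −y, +y, +x sides. The gap between each stool and the table is 220 mm.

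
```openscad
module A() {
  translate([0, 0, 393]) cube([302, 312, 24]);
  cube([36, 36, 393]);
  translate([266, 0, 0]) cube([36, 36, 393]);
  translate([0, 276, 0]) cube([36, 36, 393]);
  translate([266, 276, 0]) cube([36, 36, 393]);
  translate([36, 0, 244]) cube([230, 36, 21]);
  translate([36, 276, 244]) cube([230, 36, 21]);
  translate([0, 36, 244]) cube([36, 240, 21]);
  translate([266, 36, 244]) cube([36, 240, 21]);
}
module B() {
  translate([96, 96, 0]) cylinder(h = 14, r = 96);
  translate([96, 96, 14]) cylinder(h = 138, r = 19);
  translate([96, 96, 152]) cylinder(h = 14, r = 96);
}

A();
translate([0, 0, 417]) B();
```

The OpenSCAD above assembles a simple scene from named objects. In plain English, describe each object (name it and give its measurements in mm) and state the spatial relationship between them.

A is a four-legged stool. The seat is a 302×312×24 mm slab whose top surface is at z = 417 mm; four square legs, each 36×36 mm in cross-section, run from the floor (z = 0) to the underside of the seat, each flush with a corner of the seat. Four stretchers, 36 mm wide and 21 mm tall, connect adjacent legs with their undersides at z = 244 mm, each running between the inner faces of the legs it joins and aligned with the legs' outer faces on the other axis.

B is a spool: two coaxial disc flanges of radius 96 mm and thickness 14 mm, joined by a core cylinder of radius 19 mm and height 138 mm. The lower flange rests on z = 0 and the three cylinders share a vertical axis.

The spool is on top of the stool.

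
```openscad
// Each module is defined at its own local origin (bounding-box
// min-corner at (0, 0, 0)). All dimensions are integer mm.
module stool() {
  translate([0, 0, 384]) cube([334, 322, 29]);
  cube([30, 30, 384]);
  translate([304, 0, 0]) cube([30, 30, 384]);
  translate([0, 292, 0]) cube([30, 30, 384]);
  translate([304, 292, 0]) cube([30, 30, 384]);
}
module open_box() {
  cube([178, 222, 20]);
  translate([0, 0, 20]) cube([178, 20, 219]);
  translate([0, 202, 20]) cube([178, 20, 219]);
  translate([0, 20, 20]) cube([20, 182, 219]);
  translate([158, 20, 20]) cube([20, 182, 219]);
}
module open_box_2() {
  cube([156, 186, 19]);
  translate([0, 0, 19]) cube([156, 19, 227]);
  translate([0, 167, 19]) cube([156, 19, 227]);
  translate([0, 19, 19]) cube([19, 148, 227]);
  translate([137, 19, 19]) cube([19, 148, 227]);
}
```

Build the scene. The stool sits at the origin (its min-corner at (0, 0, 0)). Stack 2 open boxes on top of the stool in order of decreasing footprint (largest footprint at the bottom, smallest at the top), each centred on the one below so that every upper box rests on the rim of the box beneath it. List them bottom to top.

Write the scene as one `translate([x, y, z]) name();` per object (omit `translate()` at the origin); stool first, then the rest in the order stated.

stool();
translate([78, 50, 413]) open_box();
translate([89, 68, 652]) open_box_2();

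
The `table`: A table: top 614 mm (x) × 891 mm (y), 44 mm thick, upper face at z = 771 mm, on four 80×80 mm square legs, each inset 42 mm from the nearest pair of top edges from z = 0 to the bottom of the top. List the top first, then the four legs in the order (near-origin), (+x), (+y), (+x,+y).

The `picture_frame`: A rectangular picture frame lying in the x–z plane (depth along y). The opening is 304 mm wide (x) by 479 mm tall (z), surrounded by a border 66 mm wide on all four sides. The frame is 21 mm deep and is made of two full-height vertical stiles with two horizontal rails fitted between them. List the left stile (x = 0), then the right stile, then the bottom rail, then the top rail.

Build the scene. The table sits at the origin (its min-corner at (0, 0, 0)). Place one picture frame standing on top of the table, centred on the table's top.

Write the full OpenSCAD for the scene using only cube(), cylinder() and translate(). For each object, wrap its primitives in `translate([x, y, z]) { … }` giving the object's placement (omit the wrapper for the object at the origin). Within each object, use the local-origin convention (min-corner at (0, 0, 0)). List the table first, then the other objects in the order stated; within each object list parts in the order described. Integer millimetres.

translate([0, 0, 727]) cube([614, 891, 44]);
translate([42, 42, 0]) cube([80, 80, 727]);
translate([492, 42, 0]) cube([80, 80, 727]);
translate([42, 769, 0]) cube([80, 80, 727]);
translate([492, 769, 0]) cube([80, 80, 727]);
translate([89, 435, 771]) {
  cube([66, 21, 611]);
  translate([370, 0, 0]) cube([66, 21, 611]);
  translate([66, 0, 0]) cube([304, 21, 66]);
  translate([66, 0, 545]) cube([304, 21, 66]);
}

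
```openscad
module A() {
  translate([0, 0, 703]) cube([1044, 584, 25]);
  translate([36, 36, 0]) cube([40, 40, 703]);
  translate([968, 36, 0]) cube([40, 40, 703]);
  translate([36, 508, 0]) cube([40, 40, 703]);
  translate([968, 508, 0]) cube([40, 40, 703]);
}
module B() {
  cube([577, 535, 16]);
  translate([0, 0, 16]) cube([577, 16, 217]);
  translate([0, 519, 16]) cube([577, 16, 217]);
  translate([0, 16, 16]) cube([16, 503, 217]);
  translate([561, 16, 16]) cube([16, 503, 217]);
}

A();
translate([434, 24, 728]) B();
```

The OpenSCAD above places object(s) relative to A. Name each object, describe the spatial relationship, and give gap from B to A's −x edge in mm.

The open box's min-x is at 434; the table's min-x is 0; gap = 434 mm.

A is a table. B is an open box. The open box is on top of the table. The gap from the open box to the table's −x edge is 434 mm.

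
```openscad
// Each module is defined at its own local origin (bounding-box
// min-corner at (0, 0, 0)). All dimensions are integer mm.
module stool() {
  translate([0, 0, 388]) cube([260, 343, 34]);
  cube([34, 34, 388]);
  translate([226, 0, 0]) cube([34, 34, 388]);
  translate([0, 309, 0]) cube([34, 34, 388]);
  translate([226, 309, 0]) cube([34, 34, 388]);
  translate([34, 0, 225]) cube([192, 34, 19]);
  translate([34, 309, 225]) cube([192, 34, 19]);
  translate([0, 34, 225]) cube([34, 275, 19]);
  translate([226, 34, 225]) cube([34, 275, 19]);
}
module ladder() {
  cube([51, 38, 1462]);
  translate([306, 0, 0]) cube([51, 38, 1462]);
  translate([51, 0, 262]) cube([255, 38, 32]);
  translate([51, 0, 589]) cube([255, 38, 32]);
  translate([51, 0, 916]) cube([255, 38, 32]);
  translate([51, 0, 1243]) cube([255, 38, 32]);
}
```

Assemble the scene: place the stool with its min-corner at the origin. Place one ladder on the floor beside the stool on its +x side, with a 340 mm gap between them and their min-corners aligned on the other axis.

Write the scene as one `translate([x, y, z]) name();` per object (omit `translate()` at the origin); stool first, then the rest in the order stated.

stool();
translate([600, 0, 0]) ladder();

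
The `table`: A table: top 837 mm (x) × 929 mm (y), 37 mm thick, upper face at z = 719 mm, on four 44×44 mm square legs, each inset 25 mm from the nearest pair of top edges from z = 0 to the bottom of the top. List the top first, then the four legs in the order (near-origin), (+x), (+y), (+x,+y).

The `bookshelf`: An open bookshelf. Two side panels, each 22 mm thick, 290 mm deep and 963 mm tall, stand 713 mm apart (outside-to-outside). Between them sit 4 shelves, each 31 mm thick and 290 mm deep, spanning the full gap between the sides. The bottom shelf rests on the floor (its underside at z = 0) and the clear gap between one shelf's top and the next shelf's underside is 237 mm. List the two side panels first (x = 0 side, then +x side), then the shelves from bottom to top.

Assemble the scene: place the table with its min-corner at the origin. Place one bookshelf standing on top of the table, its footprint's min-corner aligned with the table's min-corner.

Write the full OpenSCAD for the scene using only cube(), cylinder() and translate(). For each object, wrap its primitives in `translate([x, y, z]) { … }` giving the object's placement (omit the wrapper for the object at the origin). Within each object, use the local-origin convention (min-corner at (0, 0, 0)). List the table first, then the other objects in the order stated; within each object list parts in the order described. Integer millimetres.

translate([0, 0, 682]) cube([837, 929, 37]);
translate([25, 25, 0]) cube([44, 44, 682]);
translate([768, 25, 0]) cube([44, 44, 682]);
translate([25, 860, 0]) cube([44, 44, 682]);
translate([768, 860, 0]) cube([44, 44, 682]);
translate([0, 0, 719]) {
  cube([22, 290, 963]);
  translate([691, 0, 0]) cube([22, 290, 963]);
  translate([22, 0, 0]) cube([669, 290, 31]);
  translate([22, 0, 268]) cube([669, 290, 31]);
  translate([22, 0, 536]) cube([669, 290, 31]);
  translate([22, 0, 804]) cube([669, 290, 31]);
}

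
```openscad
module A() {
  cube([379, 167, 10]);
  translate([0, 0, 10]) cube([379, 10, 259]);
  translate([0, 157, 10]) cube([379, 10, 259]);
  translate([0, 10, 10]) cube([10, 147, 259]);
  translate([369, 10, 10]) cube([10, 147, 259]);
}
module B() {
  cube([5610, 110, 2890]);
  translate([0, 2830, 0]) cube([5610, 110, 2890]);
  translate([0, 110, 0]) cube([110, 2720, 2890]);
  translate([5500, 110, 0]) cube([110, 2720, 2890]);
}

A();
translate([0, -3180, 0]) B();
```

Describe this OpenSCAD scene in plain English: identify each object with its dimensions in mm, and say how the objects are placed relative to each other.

A is an open storage box with external size 379×167×269 mm and wall thickness 10 mm (the base is also 10 mm thick). The base covers the whole footprint; the four walls stand on the base, with the y-facing walls full-width and the x-facing walls fitting between their inner faces.

B is a box-shaped house frame (walls only): outside footprint 5610×2940 mm, wall height 2890 mm, wall thickness 110 mm. The two y-facing walls run the full x-width; the two x-facing walls fit between the inner faces of the y-facing walls.

The house frame is on the floor beside the open box on its −y side.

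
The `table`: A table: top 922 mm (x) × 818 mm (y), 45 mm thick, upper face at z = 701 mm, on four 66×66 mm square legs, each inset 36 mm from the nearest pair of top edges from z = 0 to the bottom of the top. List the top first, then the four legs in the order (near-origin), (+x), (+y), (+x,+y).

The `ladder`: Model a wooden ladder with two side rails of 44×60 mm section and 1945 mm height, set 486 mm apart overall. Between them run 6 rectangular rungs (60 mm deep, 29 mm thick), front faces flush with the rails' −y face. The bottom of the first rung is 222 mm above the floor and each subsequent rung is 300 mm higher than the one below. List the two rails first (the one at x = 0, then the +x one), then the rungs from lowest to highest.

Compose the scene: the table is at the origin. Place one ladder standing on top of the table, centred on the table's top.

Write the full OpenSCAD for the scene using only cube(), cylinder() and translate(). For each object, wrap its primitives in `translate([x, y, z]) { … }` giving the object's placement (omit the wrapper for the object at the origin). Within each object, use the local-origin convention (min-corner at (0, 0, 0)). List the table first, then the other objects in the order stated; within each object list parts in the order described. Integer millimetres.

translate([0, 0, 656]) cube([922, 818, 45]);
translate([36, 36, 0]) cube([66, 66, 656]);
translate([820, 36, 0]) cube([66, 66, 656]);
translate([36, 716, 0]) cube([66, 66, 656]);
translate([820, 716, 0]) cube([66, 66, 656]);
translate([218, 379, 701]) {
  cube([44, 60, 1945]);
  translate([442, 0, 0]) cube([44, 60, 1945]);
  translate([44, 0, 222]) cube([398, 60, 29]);
  translate([44, 0, 522]) cube([398, 60, 29]);
  translate([44, 0, 822]) cube([398, 60, 29]);
  translate([44, 0, 1122]) cube([398, 60, 29]);
  translate([44, 0, 1422]) cube([398, 60, 29]);
  translate([44, 0, 1722]) cube([398, 60, 29]);
}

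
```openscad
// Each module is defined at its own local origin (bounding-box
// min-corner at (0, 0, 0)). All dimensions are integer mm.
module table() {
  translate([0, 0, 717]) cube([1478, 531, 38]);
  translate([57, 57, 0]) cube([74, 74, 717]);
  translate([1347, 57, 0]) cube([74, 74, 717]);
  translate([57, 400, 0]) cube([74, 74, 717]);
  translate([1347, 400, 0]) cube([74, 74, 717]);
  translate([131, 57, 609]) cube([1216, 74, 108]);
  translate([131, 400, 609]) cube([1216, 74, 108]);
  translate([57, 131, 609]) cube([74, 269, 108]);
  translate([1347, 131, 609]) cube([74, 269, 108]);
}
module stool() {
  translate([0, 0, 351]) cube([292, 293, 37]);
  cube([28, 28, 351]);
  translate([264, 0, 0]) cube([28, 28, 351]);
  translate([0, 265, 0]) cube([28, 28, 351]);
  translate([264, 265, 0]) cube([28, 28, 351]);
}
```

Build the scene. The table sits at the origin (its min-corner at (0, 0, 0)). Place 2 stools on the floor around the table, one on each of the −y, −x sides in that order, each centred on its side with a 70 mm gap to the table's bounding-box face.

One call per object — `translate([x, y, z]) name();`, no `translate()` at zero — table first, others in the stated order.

table();
translate([593, -363, 0]) stool();
translate([-362, 119, 0]) stool();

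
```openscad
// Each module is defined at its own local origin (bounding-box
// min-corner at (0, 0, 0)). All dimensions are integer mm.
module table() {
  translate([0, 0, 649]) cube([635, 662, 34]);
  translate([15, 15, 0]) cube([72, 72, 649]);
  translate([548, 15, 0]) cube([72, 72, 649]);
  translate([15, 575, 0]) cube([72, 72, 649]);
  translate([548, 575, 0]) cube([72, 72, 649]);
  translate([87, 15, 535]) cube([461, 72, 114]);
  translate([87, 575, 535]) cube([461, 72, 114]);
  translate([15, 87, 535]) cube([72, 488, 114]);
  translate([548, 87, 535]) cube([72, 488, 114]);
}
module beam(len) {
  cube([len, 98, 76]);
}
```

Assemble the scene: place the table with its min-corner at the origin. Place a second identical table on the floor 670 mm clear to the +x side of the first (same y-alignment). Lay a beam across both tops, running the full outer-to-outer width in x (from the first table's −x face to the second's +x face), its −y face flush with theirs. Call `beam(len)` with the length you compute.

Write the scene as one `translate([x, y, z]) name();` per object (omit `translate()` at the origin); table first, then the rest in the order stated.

table();
translate([1305, 0, 0]) table();
translate([0, 0, 683]) beam(1940);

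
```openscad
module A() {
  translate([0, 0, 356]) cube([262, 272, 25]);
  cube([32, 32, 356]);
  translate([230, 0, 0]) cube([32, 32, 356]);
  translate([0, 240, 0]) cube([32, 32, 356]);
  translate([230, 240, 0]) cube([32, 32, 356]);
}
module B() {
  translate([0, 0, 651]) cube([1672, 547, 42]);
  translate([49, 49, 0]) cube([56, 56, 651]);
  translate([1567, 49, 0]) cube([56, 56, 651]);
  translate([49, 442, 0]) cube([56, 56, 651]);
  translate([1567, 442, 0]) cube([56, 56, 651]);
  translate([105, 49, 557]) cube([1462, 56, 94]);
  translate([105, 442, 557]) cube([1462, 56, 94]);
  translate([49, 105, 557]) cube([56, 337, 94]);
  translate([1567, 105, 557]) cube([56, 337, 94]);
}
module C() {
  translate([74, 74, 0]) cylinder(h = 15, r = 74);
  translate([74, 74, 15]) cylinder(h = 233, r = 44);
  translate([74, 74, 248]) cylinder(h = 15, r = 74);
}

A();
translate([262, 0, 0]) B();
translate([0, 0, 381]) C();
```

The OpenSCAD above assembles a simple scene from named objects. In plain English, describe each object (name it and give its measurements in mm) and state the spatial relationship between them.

A is a simple wooden stool: a rectangular seat 262 mm (x) by 272 mm (y), 25 mm thick, top face at z = 381 mm, on four square legs, each 32×32 mm in cross-section. The legs rest on z = 0, each flush with a corner of the seat.

B is a table with a 1672×547 mm rectangular top, 42 mm thick, top surface at z = 693 mm, supported by four 56×56 mm square legs, each inset 49 mm from the nearest pair of top edges, running from the floor. Four apron rails, 56 mm thick and 94 mm tall, run between adjacent legs with their top edges flush with the underside of the top and their outer faces flush with the legs' outer faces.

C is a spool: two coaxial disc flanges of radius 74 mm and thickness 15 mm, joined by a core cylinder of radius 44 mm and height 233 mm. The lower flange rests on z = 0 and the three cylinders share a vertical axis.

The table is against the stool's +x side, with their −y faces flush. The spool is on top of the stool.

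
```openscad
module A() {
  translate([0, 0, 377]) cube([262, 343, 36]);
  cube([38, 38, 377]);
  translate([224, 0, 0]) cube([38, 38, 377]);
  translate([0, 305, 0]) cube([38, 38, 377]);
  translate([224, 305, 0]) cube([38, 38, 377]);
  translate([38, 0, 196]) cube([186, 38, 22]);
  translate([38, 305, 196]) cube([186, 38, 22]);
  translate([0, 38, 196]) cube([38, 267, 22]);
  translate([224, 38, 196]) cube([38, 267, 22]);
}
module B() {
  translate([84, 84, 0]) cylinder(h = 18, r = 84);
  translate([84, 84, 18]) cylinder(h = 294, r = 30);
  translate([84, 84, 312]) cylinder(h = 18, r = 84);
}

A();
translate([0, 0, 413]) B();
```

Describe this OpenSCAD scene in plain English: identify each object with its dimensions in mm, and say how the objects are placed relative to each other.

A is a four-legged stool. The seat is a 262×343×36 mm slab whose top surface is at z = 413 mm; four square legs, each 38×38 mm in cross-section, run from the floor (z = 0) to the underside of the seat, each flush with a corner of the seat. Four stretchers, 38 mm wide and 22 mm tall, connect adjacent legs with their undersides at z = 196 mm, each running between the inner faces of the legs it joins and aligned with the legs' outer faces on the other axis.

B is a spool: two coaxial disc flanges of radius 84 mm and thickness 18 mm, joined by a core cylinder of radius 30 mm and height 294 mm. The lower flange rests on z = 0 and the three cylinders share a vertical axis.

The spool is on top of the stool.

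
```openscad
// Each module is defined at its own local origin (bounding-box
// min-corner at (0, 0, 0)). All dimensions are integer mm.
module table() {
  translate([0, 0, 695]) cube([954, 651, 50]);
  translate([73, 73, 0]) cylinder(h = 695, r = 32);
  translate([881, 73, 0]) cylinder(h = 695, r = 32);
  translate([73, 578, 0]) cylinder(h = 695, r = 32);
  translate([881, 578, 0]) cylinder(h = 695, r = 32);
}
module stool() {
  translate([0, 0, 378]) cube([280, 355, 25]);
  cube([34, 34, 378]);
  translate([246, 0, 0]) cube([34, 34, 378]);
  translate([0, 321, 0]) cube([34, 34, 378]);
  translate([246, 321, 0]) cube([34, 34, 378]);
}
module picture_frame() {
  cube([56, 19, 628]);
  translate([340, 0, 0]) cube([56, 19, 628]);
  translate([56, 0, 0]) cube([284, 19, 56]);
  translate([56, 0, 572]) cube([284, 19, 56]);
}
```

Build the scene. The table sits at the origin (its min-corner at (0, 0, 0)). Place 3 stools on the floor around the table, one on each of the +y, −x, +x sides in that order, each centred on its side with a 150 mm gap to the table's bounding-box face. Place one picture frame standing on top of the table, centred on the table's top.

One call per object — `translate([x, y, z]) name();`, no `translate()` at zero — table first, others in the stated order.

table();
translate([337, 801, 0]) stool();
translate([-430, 148, 0]) stool();
translate([1104, 148, 0]) stool();
translate([279, 316, 745]) picture_frame();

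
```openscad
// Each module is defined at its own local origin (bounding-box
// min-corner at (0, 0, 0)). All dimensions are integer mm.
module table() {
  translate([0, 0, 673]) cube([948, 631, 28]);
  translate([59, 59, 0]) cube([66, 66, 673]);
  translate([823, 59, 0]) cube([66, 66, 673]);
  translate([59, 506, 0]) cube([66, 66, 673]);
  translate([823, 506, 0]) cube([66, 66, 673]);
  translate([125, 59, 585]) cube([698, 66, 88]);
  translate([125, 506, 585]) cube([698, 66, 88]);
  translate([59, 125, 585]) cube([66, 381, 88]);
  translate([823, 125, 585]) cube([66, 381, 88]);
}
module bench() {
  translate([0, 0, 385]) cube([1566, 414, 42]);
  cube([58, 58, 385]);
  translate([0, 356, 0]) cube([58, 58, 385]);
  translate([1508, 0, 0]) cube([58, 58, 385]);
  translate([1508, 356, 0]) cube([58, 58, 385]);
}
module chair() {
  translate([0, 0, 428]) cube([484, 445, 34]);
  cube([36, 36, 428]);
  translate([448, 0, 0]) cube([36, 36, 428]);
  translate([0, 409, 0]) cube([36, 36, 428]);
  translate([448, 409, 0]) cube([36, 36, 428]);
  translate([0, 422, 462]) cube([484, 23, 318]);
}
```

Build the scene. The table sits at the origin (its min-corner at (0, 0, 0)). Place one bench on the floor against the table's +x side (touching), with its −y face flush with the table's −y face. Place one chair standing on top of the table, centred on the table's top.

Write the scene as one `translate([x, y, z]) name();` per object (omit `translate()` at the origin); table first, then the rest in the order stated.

table();
translate([948, 0, 0]) bench();
translate([232, 93, 701]) chair();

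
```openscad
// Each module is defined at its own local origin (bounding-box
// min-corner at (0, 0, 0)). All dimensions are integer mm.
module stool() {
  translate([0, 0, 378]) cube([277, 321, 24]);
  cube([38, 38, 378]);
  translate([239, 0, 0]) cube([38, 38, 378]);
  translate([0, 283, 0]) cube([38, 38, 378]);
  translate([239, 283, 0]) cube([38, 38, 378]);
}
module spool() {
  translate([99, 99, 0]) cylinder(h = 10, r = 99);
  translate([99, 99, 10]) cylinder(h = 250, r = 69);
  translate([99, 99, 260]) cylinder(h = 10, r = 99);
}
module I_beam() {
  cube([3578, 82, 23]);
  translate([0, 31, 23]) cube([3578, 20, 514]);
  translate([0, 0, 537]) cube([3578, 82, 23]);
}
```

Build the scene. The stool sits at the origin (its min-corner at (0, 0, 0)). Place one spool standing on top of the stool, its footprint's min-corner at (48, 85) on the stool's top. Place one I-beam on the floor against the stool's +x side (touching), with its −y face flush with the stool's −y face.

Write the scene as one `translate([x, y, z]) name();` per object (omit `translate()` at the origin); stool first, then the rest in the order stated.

stool();
translate([48, 85, 402]) spool();
translate([277, 0, 0]) I_beam();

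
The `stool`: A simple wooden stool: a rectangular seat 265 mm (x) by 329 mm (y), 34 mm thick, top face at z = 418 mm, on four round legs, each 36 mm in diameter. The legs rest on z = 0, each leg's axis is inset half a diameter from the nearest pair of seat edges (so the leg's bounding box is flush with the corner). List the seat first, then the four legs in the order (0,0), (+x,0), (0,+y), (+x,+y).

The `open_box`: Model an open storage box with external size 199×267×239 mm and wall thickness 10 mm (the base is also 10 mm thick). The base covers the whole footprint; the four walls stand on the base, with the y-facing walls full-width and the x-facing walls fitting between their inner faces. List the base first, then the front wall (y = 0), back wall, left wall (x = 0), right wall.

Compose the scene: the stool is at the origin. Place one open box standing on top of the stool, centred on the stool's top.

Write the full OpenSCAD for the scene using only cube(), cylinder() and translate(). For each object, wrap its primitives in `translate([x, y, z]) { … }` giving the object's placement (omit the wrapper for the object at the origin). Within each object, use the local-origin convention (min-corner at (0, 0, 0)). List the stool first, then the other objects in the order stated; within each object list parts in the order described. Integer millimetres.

translate([0, 0, 384]) cube([265, 329, 34]);
translate([18, 18, 0]) cylinder(h = 384, r = 18);
translate([247, 18, 0]) cylinder(h = 384, r = 18);
translate([18, 311, 0]) cylinder(h = 384, r = 18);
translate([247, 311, 0]) cylinder(h = 384, r = 18);
translate([33, 31, 418]) {
  cube([199, 267, 10]);
  translate([0, 0, 10]) cube([199, 10, 229]);
  translate([0, 257, 10]) cube([199, 10, 229]);
  translate([0, 10, 10]) cube([10, 247, 229]);
  translate([189, 10, 10]) cube([10, 247, 229]);
}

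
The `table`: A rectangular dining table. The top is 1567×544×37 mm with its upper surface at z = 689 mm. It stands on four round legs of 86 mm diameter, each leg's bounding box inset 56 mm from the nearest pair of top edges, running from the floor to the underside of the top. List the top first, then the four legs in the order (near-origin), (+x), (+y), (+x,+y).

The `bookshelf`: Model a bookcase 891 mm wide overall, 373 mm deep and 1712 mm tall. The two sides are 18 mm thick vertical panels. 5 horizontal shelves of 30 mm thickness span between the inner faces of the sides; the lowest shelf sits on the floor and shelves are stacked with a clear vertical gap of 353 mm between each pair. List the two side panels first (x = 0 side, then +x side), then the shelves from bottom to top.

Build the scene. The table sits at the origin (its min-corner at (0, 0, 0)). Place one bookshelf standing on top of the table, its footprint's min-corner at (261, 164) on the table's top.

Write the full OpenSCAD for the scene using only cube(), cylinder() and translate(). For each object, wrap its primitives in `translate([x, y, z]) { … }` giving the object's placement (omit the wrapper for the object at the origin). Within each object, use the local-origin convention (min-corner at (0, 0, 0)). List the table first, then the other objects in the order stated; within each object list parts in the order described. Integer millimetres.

translate([0, 0, 652]) cube([1567, 544, 37]);
translate([99, 99, 0]) cylinder(h = 652, r = 43);
translate([1468, 99, 0]) cylinder(h = 652, r = 43);
translate([99, 445, 0]) cylinder(h = 652, r = 43);
translate([1468, 445, 0]) cylinder(h = 652, r = 43);
translate([261, 164, 689]) {
  cube([18, 373, 1712]);
  translate([873, 0, 0]) cube([18, 373, 1712]);
  translate([18, 0, 0]) cube([855, 373, 30]);
  translate([18, 0, 383]) cube([855, 373, 30]);
  translate([18, 0, 766]) cube([855, 373, 30]);
  translate([18, 0, 1149]) cube([855, 373, 30]);
  translate([18, 0, 1532]) cube([855, 373, 30]);
}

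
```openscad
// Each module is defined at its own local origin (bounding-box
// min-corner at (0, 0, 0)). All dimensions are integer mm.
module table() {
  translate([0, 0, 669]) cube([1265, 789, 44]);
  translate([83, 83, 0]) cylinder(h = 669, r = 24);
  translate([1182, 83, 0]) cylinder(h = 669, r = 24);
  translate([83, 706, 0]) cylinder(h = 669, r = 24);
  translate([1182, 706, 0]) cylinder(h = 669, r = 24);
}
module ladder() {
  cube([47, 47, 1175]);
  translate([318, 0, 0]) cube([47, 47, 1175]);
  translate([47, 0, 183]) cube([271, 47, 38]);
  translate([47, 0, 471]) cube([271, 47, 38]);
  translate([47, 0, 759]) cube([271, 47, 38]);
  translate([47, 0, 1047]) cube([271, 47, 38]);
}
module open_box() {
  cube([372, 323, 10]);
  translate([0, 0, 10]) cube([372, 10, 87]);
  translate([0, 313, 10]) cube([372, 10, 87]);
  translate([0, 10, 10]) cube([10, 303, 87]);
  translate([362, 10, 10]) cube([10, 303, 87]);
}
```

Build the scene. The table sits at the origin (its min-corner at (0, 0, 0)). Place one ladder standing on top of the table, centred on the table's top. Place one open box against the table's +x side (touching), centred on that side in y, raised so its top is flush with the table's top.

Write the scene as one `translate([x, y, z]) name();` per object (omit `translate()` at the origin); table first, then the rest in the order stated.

table();
translate([450, 371, 713]) ladder();
translate([1265, 233, 616]) open_box();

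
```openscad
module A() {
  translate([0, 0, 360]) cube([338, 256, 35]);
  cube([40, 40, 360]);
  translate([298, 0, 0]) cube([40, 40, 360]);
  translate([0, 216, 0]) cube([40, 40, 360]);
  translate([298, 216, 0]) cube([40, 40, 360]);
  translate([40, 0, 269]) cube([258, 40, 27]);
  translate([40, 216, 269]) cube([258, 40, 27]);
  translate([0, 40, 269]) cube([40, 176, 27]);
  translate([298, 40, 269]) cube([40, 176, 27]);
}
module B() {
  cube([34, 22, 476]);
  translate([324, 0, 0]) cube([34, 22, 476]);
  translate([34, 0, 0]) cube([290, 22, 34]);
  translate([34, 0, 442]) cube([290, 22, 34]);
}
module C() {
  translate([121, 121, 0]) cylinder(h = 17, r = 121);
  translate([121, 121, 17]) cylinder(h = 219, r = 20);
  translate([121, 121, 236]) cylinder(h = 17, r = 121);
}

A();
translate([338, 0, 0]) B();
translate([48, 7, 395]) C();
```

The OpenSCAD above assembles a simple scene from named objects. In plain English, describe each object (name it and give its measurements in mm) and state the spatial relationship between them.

A is a four-legged stool. The seat is 338×256 mm, 35 mm thick, top at z = 395 mm. It stands on four square legs, each 40×40 mm in cross-section, from z = 0 to the seat underside, each flush with a corner of the seat. Four stretchers, 40 mm wide and 27 mm tall, connect adjacent legs with their undersides at z = 269 mm, each running between the inner faces of the legs it joins and aligned with the legs' outer faces on the other axis.

B is a rectangular picture frame lying in the x–z plane (depth along y). The opening is 290 mm wide (x) by 408 mm tall (z), surrounded by a border 34 mm wide on all four sides. The frame is 22 mm deep and is made of two full-height vertical stiles with two horizontal rails fitted between them.

C is a spool: two coaxial disc flanges of radius 121 mm and thickness 17 mm, joined by a core cylinder of radius 20 mm and height 219 mm. The lower flange rests on z = 0 and the three cylinders share a vertical axis.

The picture frame is against the stool's +x side, with their −y faces flush. The spool is on top of the stool, centred.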